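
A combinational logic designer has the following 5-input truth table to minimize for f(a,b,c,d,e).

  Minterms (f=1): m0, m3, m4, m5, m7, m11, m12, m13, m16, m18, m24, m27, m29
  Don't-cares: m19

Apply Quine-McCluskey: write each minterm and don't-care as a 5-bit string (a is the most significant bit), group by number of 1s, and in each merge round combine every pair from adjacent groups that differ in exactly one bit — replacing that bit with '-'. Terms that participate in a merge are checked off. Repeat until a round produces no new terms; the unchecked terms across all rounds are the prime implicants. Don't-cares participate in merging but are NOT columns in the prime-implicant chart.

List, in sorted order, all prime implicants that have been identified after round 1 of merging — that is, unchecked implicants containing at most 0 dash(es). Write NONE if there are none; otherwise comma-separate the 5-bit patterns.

NONE

size-2^0 implicants → 00000(✓)  00011(✓)  00100(✓)  00101(✓)  00111(✓)  01011(✓)  01100(✓)  01101(✓)  10000(✓)  10010(✓)  10011(✓)  11000(✓)  11011(✓)  11101(✓)
size-2^1 implicants → -0000  -0011(✓)  -1011(✓)  -1101  0-011(✓)  0-100(✓)  0-101(✓)  00-00  00-11  001-1  0010-(✓)  0110-(✓)  1-000  1-011(✓)  100-0  1001-
size-2^2 implicants → --011  0-10-
Unchecked terms (primes): --011, -0000, -1101, 0-10-, 00-00, 00-11, 001-1, 1-000, 100-0, 1001-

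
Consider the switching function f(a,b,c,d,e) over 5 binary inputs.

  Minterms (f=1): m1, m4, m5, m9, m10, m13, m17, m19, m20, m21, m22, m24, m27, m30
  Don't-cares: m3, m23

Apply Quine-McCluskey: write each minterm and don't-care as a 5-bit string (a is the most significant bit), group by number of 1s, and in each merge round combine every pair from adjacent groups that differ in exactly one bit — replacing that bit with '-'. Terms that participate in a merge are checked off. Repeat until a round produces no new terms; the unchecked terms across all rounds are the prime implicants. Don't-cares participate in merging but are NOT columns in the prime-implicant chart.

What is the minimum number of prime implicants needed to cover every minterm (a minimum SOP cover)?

size-2^0 implicants → 00001(✓)  00011(✓)  00100(✓)  00101(✓)  01001(✓)  01010  01101(✓)  10001(✓)  10011(✓)  10100(✓)  10101(✓)  10110(✓)  10111(✓)  11000  11011(✓)  11110(✓)
size-2^1 implicants → -0001(✓)  -0011(✓)  -0100(✓)  -0101(✓)  0-001(✓)  0-101(✓)  00-01(✓)  000-1(✓)  0010-(✓)  01-01(✓)  1-011  1-110  10-01(✓)  10-11(✓)  100-1(✓)  101-0(✓)  101-1(✓)  1010-(✓)  1011-(✓)
size-2^2 implicants → -0-01  -00-1  -010-  0--01  10--1  101--
Unchecked terms (primes): -0-01, -00-1, -010-, 0--01, 01010, 1-011, 1-110, 10--1, 101--, 11000
Minterm coverage:
  m1 ⊆ -0-01,-00-1,0--01
  m4 ⊆ -010- [E]
  m5 ⊆ -0-01,-010-,0--01
  m9 ⊆ 0--01 [E]
  m10 ⊆ 01010 [E]
  m13 ⊆ 0--01 [E]
  m17 ⊆ -0-01,-00-1,10--1
  m19 ⊆ -00-1,1-011,10--1
  m20 ⊆ -010-,101--
  m21 ⊆ -0-01,-010-,10--1,101--
  m22 ⊆ 1-110,101--
  m24 ⊆ 11000 [E]
  m27 ⊆ 1-011 [E]
  m30 ⊆ 1-110 [E]
E = {-010-, 0--01, 01010, 1-011, 1-110, 11000}
Petrick residual → -0-01
Cover = b'd'e + b'cd' + a'd'e + a'bc'de' + ac'de + acde' + abc'd'e'  |cover|=7

7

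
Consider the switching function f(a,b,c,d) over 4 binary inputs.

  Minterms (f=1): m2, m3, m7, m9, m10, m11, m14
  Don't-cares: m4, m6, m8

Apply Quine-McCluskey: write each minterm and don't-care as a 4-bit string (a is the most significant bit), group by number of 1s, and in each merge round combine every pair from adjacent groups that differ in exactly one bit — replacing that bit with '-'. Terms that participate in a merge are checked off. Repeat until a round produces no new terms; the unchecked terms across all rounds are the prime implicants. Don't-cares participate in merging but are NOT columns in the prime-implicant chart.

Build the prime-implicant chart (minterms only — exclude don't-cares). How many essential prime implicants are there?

3

[col 0] 0010*, 0011*, 0100*, 0110*, 0111*, 1000*, 1001*, 1010*, 1011*, 1110*
[col 1] -010*, -011*, -110*, 0-10*, 0-11*, 001-*, 01-0, 011-*, 1-10*, 10-0*, 10-1*, 100-*, 101-*
[col 2] --10, -01-, 0-1-, 10--
Prime implicants: --10, -01-, 0-1-, 01-0, 10--
PI chart (minterm → PIs covering it):
  2 | --10,-01-,0-1-
  3 | -01-,0-1-
  7 | 0-1-  (sole → essential)
  9 | 10--  (sole → essential)
  10 | --10,-01-,10--
  11 | -01-,10--
  14 | --10  (sole → essential)
Essential prime implicants: --10, 0-1-, 10--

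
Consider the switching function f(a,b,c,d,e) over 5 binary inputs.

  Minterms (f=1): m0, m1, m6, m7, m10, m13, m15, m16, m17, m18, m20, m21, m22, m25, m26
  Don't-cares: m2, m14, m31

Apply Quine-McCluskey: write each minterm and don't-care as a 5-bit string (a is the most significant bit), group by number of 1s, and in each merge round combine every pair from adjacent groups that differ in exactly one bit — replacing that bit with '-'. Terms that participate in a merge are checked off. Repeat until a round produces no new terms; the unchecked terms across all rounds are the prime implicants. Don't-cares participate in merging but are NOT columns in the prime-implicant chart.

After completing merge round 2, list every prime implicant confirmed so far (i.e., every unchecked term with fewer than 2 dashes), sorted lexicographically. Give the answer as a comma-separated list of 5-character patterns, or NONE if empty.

-1111, 011-1, 1-001

Round 0: 00000✓ 00001✓ 00010✓ 00110✓ 00111✓ 01010✓ 01101✓ 01110✓ 01111✓ 10000✓ 10001✓ 10010✓ 10100✓ 10101✓ 10110✓ 11001✓ 11010✓ 11111✓
Round 1: -0000✓ -0001✓ -0010✓ -0110✓ -1010✓ -1111 0-010✓ 0-110✓ 0-111✓ 00-10✓ 000-0✓ 0000-✓ 0011-✓ 01-10✓ 011-1 0111-✓ 1-001 1-010✓ 10-00✓ 10-01✓ 10-10✓ 100-0✓ 1000-✓ 101-0✓ 1010-✓
Round 2: --010 -0-10 -00-0 -000- 0--10 0-11- 10--0 10-0-
PIs = {--010, -0-10, -00-0, -000-, -1111, 0--10, 0-11-, 011-1, 1-001, 10--0, 10-0-}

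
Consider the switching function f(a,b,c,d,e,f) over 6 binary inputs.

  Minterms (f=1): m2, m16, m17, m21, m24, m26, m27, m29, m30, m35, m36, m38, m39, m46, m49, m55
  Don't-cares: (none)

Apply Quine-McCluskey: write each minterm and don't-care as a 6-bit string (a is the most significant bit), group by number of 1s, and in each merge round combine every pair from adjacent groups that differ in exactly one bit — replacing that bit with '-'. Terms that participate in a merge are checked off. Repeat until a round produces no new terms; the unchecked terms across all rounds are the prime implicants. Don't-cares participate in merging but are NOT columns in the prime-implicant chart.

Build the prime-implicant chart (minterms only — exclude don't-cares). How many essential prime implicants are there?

Round 0: 000010 010000✓ 010001✓ 010101✓ 011000✓ 011010✓ 011011✓ 011101✓ 011110✓ 100011✓ 100100✓ 100110✓ 100111✓ 101110✓ 110001✓ 110111✓
Round 1: -10001 01-000 01-101 010-01 01000- 011-10 0110-0 01101- 1-0111 10-110 100-11 1001-0 10011-
PIs = {-10001, 000010, 01-000, 01-101, 010-01, 01000-, 011-10, 0110-0, 01101-, 1-0111, 10-110, 100-11, 1001-0, 10011-}
Coverage chart:
  m2: 000010 ←essential
  m16: 01-000,01000-
  m17: -10001,010-01,01000-
  m21: 01-101,010-01
  m24: 01-000,0110-0
  m26: 011-10,0110-0,01101-
  m27: 01101- ←essential
  m29: 01-101 ←essential
  m30: 011-10 ←essential
  m35: 100-11 ←essential
  m36: 1001-0 ←essential
  m38: 10-110,1001-0,10011-
  m39: 1-0111,100-11,10011-
  m46: 10-110 ←essential
  m49: -10001 ←essential
  m55: 1-0111 ←essential
Essential: -10001, 000010, 01-101, 011-10, 01101-, 1-0111, 10-110, 100-11, 1001-0

9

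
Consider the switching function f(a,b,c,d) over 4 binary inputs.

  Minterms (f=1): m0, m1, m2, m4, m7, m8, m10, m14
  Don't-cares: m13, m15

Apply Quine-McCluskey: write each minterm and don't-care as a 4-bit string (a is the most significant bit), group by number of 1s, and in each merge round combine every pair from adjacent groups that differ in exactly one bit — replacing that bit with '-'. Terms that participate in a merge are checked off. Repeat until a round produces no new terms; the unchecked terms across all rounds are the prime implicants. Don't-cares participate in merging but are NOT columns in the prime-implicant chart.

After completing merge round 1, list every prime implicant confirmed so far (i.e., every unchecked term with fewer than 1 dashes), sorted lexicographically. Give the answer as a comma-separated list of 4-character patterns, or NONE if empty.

NONE

[col 0] 0000*, 0001*, 0010*, 0100*, 0111*, 1000*, 1010*, 1101*, 1110*, 1111*
[col 1] -000*, -010*, -111, 0-00, 00-0*, 000-, 1-10, 10-0*, 11-1, 111-
[col 2] -0-0
Prime implicants: -0-0, -111, 0-00, 000-, 1-10, 11-1, 111-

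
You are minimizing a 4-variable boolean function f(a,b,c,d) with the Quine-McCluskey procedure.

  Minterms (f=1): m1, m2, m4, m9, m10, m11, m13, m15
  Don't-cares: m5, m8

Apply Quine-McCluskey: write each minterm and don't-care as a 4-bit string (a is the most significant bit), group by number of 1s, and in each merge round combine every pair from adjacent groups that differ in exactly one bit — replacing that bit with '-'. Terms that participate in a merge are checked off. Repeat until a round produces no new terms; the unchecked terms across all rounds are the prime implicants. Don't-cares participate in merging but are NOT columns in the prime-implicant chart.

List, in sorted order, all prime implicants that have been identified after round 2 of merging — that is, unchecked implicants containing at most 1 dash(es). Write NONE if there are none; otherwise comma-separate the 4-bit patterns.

-010, 010-

[col 0] 0001*, 0010*, 0100*, 0101*, 1000*, 1001*, 1010*, 1011*, 1101*, 1111*
[col 1] -001*, -010, -101*, 0-01*, 010-, 1-01*, 1-11*, 10-0*, 10-1*, 100-*, 101-*, 11-1*
[col 2] --01, 1--1, 10--
Prime implicants: --01, -010, 010-, 1--1, 10--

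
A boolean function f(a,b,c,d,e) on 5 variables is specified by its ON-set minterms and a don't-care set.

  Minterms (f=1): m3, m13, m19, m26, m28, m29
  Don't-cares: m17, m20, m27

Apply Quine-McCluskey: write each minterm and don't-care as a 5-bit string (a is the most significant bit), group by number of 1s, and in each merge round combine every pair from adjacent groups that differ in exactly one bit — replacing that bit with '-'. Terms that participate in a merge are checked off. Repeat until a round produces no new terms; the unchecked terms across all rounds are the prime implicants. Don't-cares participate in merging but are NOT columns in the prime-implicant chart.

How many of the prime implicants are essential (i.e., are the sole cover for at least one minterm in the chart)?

3

Round 0: 00011✓ 01101✓ 10001✓ 10011✓ 10100✓ 11010✓ 11011✓ 11100✓ 11101✓
Round 1: -0011 -1101 1-011 1-100 100-1 1101- 1110-
PIs = {-0011, -1101, 1-011, 1-100, 100-1, 1101-, 1110-}
Coverage chart:
  m3: -0011 ←essential
  m13: -1101 ←essential
  m19: -0011,1-011,100-1
  m26: 1101- ←essential
  m28: 1-100,1110-
  m29: -1101,1110-
Essential: -0011, -1101, 1101-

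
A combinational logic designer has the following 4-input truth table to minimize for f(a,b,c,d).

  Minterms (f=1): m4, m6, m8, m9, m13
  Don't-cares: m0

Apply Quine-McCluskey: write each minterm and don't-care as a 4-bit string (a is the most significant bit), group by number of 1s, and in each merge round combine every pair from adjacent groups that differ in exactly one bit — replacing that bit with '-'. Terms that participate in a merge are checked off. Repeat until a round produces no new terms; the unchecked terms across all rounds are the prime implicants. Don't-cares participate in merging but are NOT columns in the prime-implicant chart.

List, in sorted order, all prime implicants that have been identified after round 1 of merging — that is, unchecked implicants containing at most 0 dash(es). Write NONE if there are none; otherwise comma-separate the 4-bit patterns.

NONE

[col 0] 0000*, 0100*, 0110*, 1000*, 1001*, 1101*
[col 1] -000, 0-00, 01-0, 1-01, 100-
Prime implicants: -000, 0-00, 01-0, 1-01, 100-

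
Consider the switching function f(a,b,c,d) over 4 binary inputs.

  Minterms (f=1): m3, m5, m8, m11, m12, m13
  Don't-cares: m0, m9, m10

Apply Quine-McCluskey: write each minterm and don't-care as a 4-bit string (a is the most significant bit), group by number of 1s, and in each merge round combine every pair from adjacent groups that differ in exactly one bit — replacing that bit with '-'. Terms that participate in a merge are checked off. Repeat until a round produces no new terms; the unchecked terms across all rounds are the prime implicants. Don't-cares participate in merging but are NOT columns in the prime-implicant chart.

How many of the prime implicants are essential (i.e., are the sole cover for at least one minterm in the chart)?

3

size-2^0 implicants → 0000(✓)  0011(✓)  0101(✓)  1000(✓)  1001(✓)  1010(✓)  1011(✓)  1100(✓)  1101(✓)
size-2^1 implicants → -000  -011  -101  1-00(✓)  1-01(✓)  10-0(✓)  10-1(✓)  100-(✓)  101-(✓)  110-(✓)
size-2^2 implicants → 1-0-  10--
Unchecked terms (primes): -000, -011, -101, 1-0-, 10--
Minterm coverage:
  m3 ⊆ -011 [E]
  m5 ⊆ -101 [E]
  m8 ⊆ -000,1-0-,10--
  m11 ⊆ -011,10--
  m12 ⊆ 1-0- [E]
  m13 ⊆ -101,1-0-
E = {-011, -101, 1-0-}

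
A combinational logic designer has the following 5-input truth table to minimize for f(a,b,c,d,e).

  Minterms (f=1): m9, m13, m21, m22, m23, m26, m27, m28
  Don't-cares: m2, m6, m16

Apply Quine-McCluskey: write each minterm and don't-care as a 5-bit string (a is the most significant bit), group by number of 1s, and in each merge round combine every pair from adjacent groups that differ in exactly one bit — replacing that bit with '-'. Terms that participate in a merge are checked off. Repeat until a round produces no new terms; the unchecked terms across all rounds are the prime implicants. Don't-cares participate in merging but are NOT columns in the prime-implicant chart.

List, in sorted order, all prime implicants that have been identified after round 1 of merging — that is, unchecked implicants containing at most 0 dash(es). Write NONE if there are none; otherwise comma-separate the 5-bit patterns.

10000, 11100

[col 0] 00010*, 00110*, 01001*, 01101*, 10000, 10101*, 10110*, 10111*, 11010*, 11011*, 11100
[col 1] -0110, 00-10, 01-01, 101-1, 1011-, 1101-
Prime implicants: -0110, 00-10, 01-01, 10000, 101-1, 1011-, 1101-, 11100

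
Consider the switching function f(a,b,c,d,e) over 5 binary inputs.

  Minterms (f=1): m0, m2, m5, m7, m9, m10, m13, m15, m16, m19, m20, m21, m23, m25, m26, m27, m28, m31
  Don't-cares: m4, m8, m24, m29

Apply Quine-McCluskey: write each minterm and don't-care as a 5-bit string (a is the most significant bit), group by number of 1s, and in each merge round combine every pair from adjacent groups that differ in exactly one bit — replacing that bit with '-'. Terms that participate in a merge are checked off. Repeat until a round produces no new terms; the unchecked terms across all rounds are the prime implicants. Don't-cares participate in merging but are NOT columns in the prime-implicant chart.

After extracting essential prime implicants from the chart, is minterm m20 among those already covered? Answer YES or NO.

[col 0] 00000*, 00010*, 00100*, 00101*, 00111*, 01000*, 01001*, 01010*, 01101*, 01111*, 10000*, 10011*, 10100*, 10101*, 10111*, 11000*, 11001*, 11010*, 11011*, 11100*, 11101*, 11111*
[col 1] -0000*, -0100*, -0101*, -0111*, -1000*, -1001*, -1010*, -1101*, -1111*, 0-000*, 0-010*, 0-101*, 0-111*, 00-00*, 000-0*, 001-1*, 0010-*, 01-01*, 010-0*, 0100-*, 011-1*, 1-000*, 1-011*, 1-100*, 1-101*, 1-111*, 10-00*, 10-11*, 101-1*, 1010-*, 11-00*, 11-01*, 11-11*, 110-0*, 110-1*, 1100-*, 1101-*, 111-1*, 1110-*
[col 2] --000, --101*, --111*, -0-00, -01-1*, -010-, -1-01, -10-0, -100-, -11-1*, 0-0-0, 0-1-1*, 1--00, 1--11, 1-1-1*, 1-10-, 11--1, 11-0-, 110--
[col 3] --1-1
Prime implicants: --000, --1-1, -0-00, -010-, -1-01, -10-0, -100-, 0-0-0, 1--00, 1--11, 1-10-, 11--1, 11-0-, 110--
PI chart (minterm → PIs covering it):
  0 | --000,-0-00,0-0-0
  2 | 0-0-0  (sole → essential)
  5 | --1-1,-010-
  7 | --1-1  (sole → essential)
  9 | -1-01,-100-
  10 | -10-0,0-0-0
  13 | --1-1,-1-01
  15 | --1-1  (sole → essential)
  16 | --000,-0-00,1--00
  19 | 1--11  (sole → essential)
  20 | -0-00,-010-,1--00,1-10-
  21 | --1-1,-010-,1-10-
  23 | --1-1,1--11
  25 | -1-01,-100-,11--1,11-0-,110--
  26 | -10-0,110--
  27 | 1--11,11--1,110--
  28 | 1--00,1-10-,11-0-
  31 | --1-1,1--11,11--1
Essential prime implicants: --1-1, 0-0-0, 1--11

NO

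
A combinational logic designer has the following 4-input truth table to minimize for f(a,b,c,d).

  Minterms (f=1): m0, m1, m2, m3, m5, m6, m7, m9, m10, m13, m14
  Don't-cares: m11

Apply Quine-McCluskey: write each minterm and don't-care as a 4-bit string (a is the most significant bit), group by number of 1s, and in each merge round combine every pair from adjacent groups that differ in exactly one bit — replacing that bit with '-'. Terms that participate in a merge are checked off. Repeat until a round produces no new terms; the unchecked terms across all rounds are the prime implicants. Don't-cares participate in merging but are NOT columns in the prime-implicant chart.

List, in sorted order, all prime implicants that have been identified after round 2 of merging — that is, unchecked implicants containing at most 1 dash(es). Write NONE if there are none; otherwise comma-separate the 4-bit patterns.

NONE

[col 0] 0000*, 0001*, 0010*, 0011*, 0101*, 0110*, 0111*, 1001*, 1010*, 1011*, 1101*, 1110*
[col 1] -001*, -010*, -011*, -101*, -110*, 0-01*, 0-10*, 0-11*, 00-0*, 00-1*, 000-*, 001-*, 01-1*, 011-*, 1-01*, 1-10*, 10-1*, 101-*
[col 2] --01, --10, -0-1, -01-, 0--1, 0-1-, 00--
Prime implicants: --01, --10, -0-1, -01-, 0--1, 0-1-, 00--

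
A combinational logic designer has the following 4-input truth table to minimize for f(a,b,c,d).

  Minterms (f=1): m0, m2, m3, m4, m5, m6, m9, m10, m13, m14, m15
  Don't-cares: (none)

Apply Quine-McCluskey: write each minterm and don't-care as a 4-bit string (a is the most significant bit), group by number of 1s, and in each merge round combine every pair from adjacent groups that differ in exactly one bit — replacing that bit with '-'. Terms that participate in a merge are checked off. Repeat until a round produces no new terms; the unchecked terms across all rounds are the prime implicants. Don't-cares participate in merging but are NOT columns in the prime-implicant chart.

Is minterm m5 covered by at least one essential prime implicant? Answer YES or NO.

NO

Round 0: 0000✓ 0010✓ 0011✓ 0100✓ 0101✓ 0110✓ 1001✓ 1010✓ 1101✓ 1110✓ 1111✓
Round 1: -010✓ -101 -110✓ 0-00✓ 0-10✓ 00-0✓ 001- 01-0✓ 010- 1-01 1-10✓ 11-1 111-
Round 2: --10 0--0
PIs = {--10, -101, 0--0, 001-, 010-, 1-01, 11-1, 111-}
Coverage chart:
  m0: 0--0 ←essential
  m2: --10,0--0,001-
  m3: 001- ←essential
  m4: 0--0,010-
  m5: -101,010-
  m6: --10,0--0
  m9: 1-01 ←essential
  m10: --10 ←essential
  m13: -101,1-01,11-1
  m14: --10,111-
  m15: 11-1,111-
Essential: --10, 0--0, 001-, 1-01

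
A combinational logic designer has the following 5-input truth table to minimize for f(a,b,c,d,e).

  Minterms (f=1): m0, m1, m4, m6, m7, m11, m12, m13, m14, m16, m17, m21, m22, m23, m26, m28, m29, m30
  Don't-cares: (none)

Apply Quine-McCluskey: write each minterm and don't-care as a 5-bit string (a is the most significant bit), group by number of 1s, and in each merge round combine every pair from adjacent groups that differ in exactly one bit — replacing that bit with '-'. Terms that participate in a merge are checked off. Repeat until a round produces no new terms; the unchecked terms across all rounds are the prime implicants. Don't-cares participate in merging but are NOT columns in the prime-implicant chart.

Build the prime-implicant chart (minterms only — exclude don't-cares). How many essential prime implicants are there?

5

Round 0: 00000✓ 00001✓ 00100✓ 00110✓ 00111✓ 01011 01100✓ 01101✓ 01110✓ 10000✓ 10001✓ 10101✓ 10110✓ 10111✓ 11010✓ 11100✓ 11101✓ 11110✓
Round 1: -0000✓ -0001✓ -0110✓ -0111✓ -1100✓ -1101✓ -1110✓ 0-100✓ 0-110✓ 00-00 0000-✓ 001-0✓ 0011-✓ 011-0✓ 0110-✓ 1-101 1-110✓ 10-01 1000-✓ 101-1 1011-✓ 11-10 111-0✓ 1110-✓
Round 2: --110 -000- -011- -11-0 -110- 0-1-0
PIs = {--110, -000-, -011-, -11-0, -110-, 0-1-0, 00-00, 01011, 1-101, 10-01, 101-1, 11-10}
Coverage chart:
  m0: -000-,00-00
  m1: -000- ←essential
  m4: 0-1-0,00-00
  m6: --110,-011-,0-1-0
  m7: -011- ←essential
  m11: 01011 ←essential
  m12: -11-0,-110-,0-1-0
  m13: -110- ←essential
  m14: --110,-11-0,0-1-0
  m16: -000- ←essential
  m17: -000-,10-01
  m21: 1-101,10-01,101-1
  m22: --110,-011-
  m23: -011-,101-1
  m26: 11-10 ←essential
  m28: -11-0,-110-
  m29: -110-,1-101
  m30: --110,-11-0,11-10
Essential: -000-, -011-, -110-, 01011, 11-10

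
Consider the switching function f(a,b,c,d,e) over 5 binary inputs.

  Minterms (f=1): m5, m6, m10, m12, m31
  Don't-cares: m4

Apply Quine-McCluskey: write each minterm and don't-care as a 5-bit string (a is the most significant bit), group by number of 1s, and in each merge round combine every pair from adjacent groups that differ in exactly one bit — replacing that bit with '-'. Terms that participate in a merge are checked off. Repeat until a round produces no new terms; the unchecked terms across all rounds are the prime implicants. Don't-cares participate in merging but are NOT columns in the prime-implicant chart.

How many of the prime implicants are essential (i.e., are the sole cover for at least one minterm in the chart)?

5

size-2^0 implicants → 00100(✓)  00101(✓)  00110(✓)  01010  01100(✓)  11111
size-2^1 implicants → 0-100  001-0  0010-
Unchecked terms (primes): 0-100, 001-0, 0010-, 01010, 11111
Minterm coverage:
  m5 ⊆ 0010- [E]
  m6 ⊆ 001-0 [E]
  m10 ⊆ 01010 [E]
  m12 ⊆ 0-100 [E]
  m31 ⊆ 11111 [E]
E = {0-100, 001-0, 0010-, 01010, 11111}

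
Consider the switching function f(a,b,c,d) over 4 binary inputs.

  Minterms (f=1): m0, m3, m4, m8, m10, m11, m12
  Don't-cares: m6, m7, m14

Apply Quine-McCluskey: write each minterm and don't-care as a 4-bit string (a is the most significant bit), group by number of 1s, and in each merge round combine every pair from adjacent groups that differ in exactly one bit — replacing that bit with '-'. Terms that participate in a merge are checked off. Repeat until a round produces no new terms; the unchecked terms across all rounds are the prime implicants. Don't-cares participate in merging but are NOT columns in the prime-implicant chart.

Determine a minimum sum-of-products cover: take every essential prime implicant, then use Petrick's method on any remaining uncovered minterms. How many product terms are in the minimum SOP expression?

3

Round 0: 0000✓ 0011✓ 0100✓ 0110✓ 0111✓ 1000✓ 1010✓ 1011✓ 1100✓ 1110✓
Round 1: -000✓ -011 -100✓ -110✓ 0-00✓ 0-11 01-0✓ 011- 1-00✓ 1-10✓ 10-0✓ 101- 11-0✓
Round 2: --00 -1-0 1--0
PIs = {--00, -011, -1-0, 0-11, 011-, 1--0, 101-}
Coverage chart:
  m0: --00 ←essential
  m3: -011,0-11
  m4: --00,-1-0
  m8: --00,1--0
  m10: 1--0,101-
  m11: -011,101-
  m12: --00,-1-0,1--0
Essential: --00
Petrick residual → -011, 1--0
Min cover (3 terms): c'd' + b'cd + ad'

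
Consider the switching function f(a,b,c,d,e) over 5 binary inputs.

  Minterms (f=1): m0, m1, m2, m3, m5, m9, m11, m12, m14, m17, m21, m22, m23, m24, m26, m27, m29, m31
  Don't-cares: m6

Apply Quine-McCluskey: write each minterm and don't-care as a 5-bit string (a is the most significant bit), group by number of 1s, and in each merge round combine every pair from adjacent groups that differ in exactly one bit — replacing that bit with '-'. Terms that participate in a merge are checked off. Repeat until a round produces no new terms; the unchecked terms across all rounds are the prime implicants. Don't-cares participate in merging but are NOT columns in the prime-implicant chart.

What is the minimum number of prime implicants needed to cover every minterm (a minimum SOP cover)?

8

Round 0: 00000✓ 00001✓ 00010✓ 00011✓ 00101✓ 00110✓ 01001✓ 01011✓ 01100✓ 01110✓ 10001✓ 10101✓ 10110✓ 10111✓ 11000✓ 11010✓ 11011✓ 11101✓ 11111✓
Round 1: -0001✓ -0101✓ -0110 -1011 0-001✓ 0-011✓ 0-110 00-01✓ 00-10 000-0✓ 000-1✓ 0000-✓ 0001-✓ 010-1✓ 011-0 1-101✓ 1-111✓ 10-01✓ 101-1✓ 1011- 11-11 110-0 1101- 111-1✓
Round 2: -0-01 0-0-1 000-- 1-1-1
PIs = {-0-01, -0110, -1011, 0-0-1, 0-110, 00-10, 000--, 011-0, 1-1-1, 1011-, 11-11, 110-0, 1101-}
Coverage chart:
  m0: 000-- ←essential
  m1: -0-01,0-0-1,000--
  m2: 00-10,000--
  m3: 0-0-1,000--
  m5: -0-01 ←essential
  m9: 0-0-1 ←essential
  m11: -1011,0-0-1
  m12: 011-0 ←essential
  m14: 0-110,011-0
  m17: -0-01 ←essential
  m21: -0-01,1-1-1
  m22: -0110,1011-
  m23: 1-1-1,1011-
  m24: 110-0 ←essential
  m26: 110-0,1101-
  m27: -1011,11-11,1101-
  m29: 1-1-1 ←essential
  m31: 1-1-1,11-11
Essential: -0-01, 0-0-1, 000--, 011-0, 1-1-1, 110-0
Petrick residual → -0110, -1011
Min cover (8 terms): b'd'e + b'cde' + bc'de + a'c'e + a'b'c' + a'bce' + ace + abc'e'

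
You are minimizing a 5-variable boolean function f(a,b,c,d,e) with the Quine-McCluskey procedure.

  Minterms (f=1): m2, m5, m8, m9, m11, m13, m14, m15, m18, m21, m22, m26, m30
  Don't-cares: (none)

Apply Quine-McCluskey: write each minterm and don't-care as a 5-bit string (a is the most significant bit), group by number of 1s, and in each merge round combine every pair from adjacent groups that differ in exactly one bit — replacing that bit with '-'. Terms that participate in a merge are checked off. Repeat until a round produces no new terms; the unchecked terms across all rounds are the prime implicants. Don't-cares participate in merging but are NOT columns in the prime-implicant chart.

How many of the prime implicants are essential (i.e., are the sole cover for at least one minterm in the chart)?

size-2^0 implicants → 00010(✓)  00101(✓)  01000(✓)  01001(✓)  01011(✓)  01101(✓)  01110(✓)  01111(✓)  10010(✓)  10101(✓)  10110(✓)  11010(✓)  11110(✓)
size-2^1 implicants → -0010  -0101  -1110  0-101  01-01(✓)  01-11(✓)  010-1(✓)  0100-  011-1(✓)  0111-  1-010(✓)  1-110(✓)  10-10(✓)  11-10(✓)
size-2^2 implicants → 01--1  1--10
Unchecked terms (primes): -0010, -0101, -1110, 0-101, 01--1, 0100-, 0111-, 1--10
Minterm coverage:
  m2 ⊆ -0010 [E]
  m5 ⊆ -0101,0-101
  m8 ⊆ 0100- [E]
  m9 ⊆ 01--1,0100-
  m11 ⊆ 01--1 [E]
  m13 ⊆ 0-101,01--1
  m14 ⊆ -1110,0111-
  m15 ⊆ 01--1,0111-
  m18 ⊆ -0010,1--10
  m21 ⊆ -0101 [E]
  m22 ⊆ 1--10 [E]
  m26 ⊆ 1--10 [E]
  m30 ⊆ -1110,1--10
E = {-0010, -0101, 01--1, 0100-, 1--10}

5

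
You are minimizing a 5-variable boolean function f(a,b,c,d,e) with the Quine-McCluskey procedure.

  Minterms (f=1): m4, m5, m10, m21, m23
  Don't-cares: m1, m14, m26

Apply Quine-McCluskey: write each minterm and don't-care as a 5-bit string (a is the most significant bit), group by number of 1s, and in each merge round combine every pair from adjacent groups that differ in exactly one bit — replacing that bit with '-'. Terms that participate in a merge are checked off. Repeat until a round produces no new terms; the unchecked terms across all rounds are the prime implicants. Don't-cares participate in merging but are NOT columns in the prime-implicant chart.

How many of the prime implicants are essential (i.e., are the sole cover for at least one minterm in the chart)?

2

size-2^0 implicants → 00001(✓)  00100(✓)  00101(✓)  01010(✓)  01110(✓)  10101(✓)  10111(✓)  11010(✓)
size-2^1 implicants → -0101  -1010  00-01  0010-  01-10  101-1
Unchecked terms (primes): -0101, -1010, 00-01, 0010-, 01-10, 101-1
Minterm coverage:
  m4 ⊆ 0010- [E]
  m5 ⊆ -0101,00-01,0010-
  m10 ⊆ -1010,01-10
  m21 ⊆ -0101,101-1
  m23 ⊆ 101-1 [E]
E = {0010-, 101-1}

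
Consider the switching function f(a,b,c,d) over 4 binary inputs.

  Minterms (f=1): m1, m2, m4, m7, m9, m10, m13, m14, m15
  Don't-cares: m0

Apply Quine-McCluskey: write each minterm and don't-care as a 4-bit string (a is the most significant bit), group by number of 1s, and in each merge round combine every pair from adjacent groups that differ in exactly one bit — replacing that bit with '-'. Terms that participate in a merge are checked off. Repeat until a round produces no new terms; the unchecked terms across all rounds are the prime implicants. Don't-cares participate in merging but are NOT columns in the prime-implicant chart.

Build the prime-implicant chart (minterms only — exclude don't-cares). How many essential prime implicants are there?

2

Round 0: 0000✓ 0001✓ 0010✓ 0100✓ 0111✓ 1001✓ 1010✓ 1101✓ 1110✓ 1111✓
Round 1: -001 -010 -111 0-00 00-0 000- 1-01 1-10 11-1 111-
PIs = {-001, -010, -111, 0-00, 00-0, 000-, 1-01, 1-10, 11-1, 111-}
Coverage chart:
  m1: -001,000-
  m2: -010,00-0
  m4: 0-00 ←essential
  m7: -111 ←essential
  m9: -001,1-01
  m10: -010,1-10
  m13: 1-01,11-1
  m14: 1-10,111-
  m15: -111,11-1,111-
Essential: -111, 0-00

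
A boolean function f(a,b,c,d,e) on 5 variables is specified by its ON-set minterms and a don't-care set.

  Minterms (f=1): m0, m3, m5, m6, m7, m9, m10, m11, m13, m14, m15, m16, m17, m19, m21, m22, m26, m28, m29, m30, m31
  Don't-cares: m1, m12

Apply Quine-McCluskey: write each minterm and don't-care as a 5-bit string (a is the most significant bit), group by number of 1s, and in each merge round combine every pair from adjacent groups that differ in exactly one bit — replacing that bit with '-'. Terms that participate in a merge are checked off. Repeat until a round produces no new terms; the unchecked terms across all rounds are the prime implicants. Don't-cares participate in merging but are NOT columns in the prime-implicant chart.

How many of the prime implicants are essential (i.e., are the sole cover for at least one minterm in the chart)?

[col 0] 00000*, 00001*, 00011*, 00101*, 00110*, 00111*, 01001*, 01010*, 01011*, 01100*, 01101*, 01110*, 01111*, 10000*, 10001*, 10011*, 10101*, 10110*, 11010*, 11100*, 11101*, 11110*, 11111*
[col 1] -0000*, -0001*, -0011*, -0101*, -0110*, -1010*, -1100*, -1101*, -1110*, -1111*, 0-001*, 0-011*, 0-101*, 0-110*, 0-111*, 00-01*, 00-11*, 000-1*, 0000-*, 001-1*, 0011-*, 01-01*, 01-10*, 01-11*, 010-1*, 0101-*, 011-0*, 011-1*, 0110-*, 0111-*, 1-101*, 1-110*, 10-01*, 100-1*, 1000-*, 11-10*, 111-0*, 111-1*, 1110-*, 1111-*
[col 2] --101, --110, -0-01, -00-1, -000-, -1-10, -11-0*, -11-1*, -110-*, -111-*, 0--01*, 0--11*, 0-0-1*, 0-1-1*, 0-11-, 00--1*, 01--1*, 01-1-, 011--*, 111--*
[col 3] -11--, 0---1
Prime implicants: --101, --110, -0-01, -00-1, -000-, -1-10, -11--, 0---1, 0-11-, 01-1-
PI chart (minterm → PIs covering it):
  0 | -000-  (sole → essential)
  3 | -00-1,0---1
  5 | --101,-0-01,0---1
  6 | --110,0-11-
  7 | 0---1,0-11-
  9 | 0---1  (sole → essential)
  10 | -1-10,01-1-
  11 | 0---1,01-1-
  13 | --101,-11--,0---1
  14 | --110,-1-10,-11--,0-11-,01-1-
  15 | -11--,0---1,0-11-,01-1-
  16 | -000-  (sole → essential)
  17 | -0-01,-00-1,-000-
  19 | -00-1  (sole → essential)
  21 | --101,-0-01
  22 | --110  (sole → essential)
  26 | -1-10  (sole → essential)
  28 | -11--  (sole → essential)
  29 | --101,-11--
  30 | --110,-1-10,-11--
  31 | -11--  (sole → essential)
Essential prime implicants: --110, -00-1, -000-, -1-10, -11--, 0---1

6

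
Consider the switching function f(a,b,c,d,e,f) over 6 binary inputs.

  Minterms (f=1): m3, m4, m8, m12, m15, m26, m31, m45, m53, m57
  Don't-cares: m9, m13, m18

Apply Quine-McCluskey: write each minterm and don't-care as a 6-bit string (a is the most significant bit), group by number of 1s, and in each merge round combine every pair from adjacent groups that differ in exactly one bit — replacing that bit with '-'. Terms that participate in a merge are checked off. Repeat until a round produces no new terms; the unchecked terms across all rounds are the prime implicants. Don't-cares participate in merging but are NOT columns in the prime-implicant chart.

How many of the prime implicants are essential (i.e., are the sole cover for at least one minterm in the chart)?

8

size-2^0 implicants → 000011  000100(✓)  001000(✓)  001001(✓)  001100(✓)  001101(✓)  001111(✓)  010010(✓)  011010(✓)  011111(✓)  101101(✓)  110101  111001
size-2^1 implicants → -01101  0-1111  00-100  001-00(✓)  001-01(✓)  00100-(✓)  0011-1  00110-(✓)  01-010
size-2^2 implicants → 001-0-
Unchecked terms (primes): -01101, 0-1111, 00-100, 000011, 001-0-, 0011-1, 01-010, 110101, 111001
Minterm coverage:
  m3 ⊆ 000011 [E]
  m4 ⊆ 00-100 [E]
  m8 ⊆ 001-0- [E]
  m12 ⊆ 00-100,001-0-
  m15 ⊆ 0-1111,0011-1
  m26 ⊆ 01-010 [E]
  m31 ⊆ 0-1111 [E]
  m45 ⊆ -01101 [E]
  m53 ⊆ 110101 [E]
  m57 ⊆ 111001 [E]
E = {-01101, 0-1111, 00-100, 000011, 001-0-, 01-010, 110101, 111001}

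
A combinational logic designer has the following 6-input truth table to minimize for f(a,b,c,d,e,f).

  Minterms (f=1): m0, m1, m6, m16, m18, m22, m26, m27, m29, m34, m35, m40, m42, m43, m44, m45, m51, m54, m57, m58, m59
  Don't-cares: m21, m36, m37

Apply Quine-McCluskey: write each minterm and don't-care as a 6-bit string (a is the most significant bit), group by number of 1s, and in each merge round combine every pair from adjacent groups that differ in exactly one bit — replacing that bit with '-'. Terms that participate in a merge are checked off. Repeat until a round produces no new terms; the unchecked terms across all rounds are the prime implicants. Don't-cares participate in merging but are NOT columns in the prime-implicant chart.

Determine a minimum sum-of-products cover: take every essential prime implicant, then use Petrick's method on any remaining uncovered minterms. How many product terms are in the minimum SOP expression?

11

[col 0] 000000*, 000001*, 000110*, 010000*, 010010*, 010101*, 010110*, 011010*, 011011*, 011101*, 100010*, 100011*, 100100*, 100101*, 101000*, 101010*, 101011*, 101100*, 101101*, 110011*, 110110*, 111001*, 111010*, 111011*
[col 1] -10110, -11010*, -11011*, 0-0000, 0-0110, 00000-, 01-010, 01-101, 010-10, 0100-0, 01101-*, 1-0011*, 1-1010*, 1-1011*, 10-010*, 10-011*, 10-100*, 10-101*, 10001-*, 10010-*, 101-00, 1010-0, 10101-*, 10110-*, 11-011*, 1110-1, 11101-*
[col 2] -1101-, 1--011, 1-101-, 10-01-, 10-10-
Prime implicants: -10110, -1101-, 0-0000, 0-0110, 00000-, 01-010, 01-101, 010-10, 0100-0, 1--011, 1-101-, 10-01-, 10-10-, 101-00, 1010-0, 1110-1
PI chart (minterm → PIs covering it):
  0 | 0-0000,00000-
  1 | 00000-  (sole → essential)
  6 | 0-0110  (sole → essential)
  16 | 0-0000,0100-0
  18 | 01-010,010-10,0100-0
  22 | -10110,0-0110,010-10
  26 | -1101-,01-010
  27 | -1101-  (sole → essential)
  29 | 01-101  (sole → essential)
  34 | 10-01-  (sole → essential)
  35 | 1--011,10-01-
  40 | 101-00,1010-0
  42 | 1-101-,10-01-,1010-0
  43 | 1--011,1-101-,10-01-
  44 | 10-10-,101-00
  45 | 10-10-  (sole → essential)
  51 | 1--011  (sole → essential)
  54 | -10110  (sole → essential)
  57 | 1110-1  (sole → essential)
  58 | -1101-,1-101-
  59 | -1101-,1--011,1-101-,1110-1
Essential prime implicants: -10110, -1101-, 0-0110, 00000-, 01-101, 1--011, 10-01-, 10-10-, 1110-1
Petrick residual → 0100-0, 101-00
Minimum SOP uses 11 PIs: bc'def' + bcd'e + a'c'def' + a'b'c'd'e' + a'bde'f + a'bc'd'f' + ad'ef + ab'd'e + ab'de' + ab'ce'f' + abcd'f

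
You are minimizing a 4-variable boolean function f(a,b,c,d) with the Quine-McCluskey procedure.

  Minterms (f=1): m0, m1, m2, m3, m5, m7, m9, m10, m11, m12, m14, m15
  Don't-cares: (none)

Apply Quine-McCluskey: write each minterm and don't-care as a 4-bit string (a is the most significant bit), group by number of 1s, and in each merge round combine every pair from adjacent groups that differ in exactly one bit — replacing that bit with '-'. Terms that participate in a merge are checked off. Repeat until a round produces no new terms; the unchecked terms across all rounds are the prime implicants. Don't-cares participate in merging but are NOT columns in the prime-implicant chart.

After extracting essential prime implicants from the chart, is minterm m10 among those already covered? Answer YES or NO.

NO

Round 0: 0000✓ 0001✓ 0010✓ 0011✓ 0101✓ 0111✓ 1001✓ 1010✓ 1011✓ 1100✓ 1110✓ 1111✓
Round 1: -001✓ -010✓ -011✓ -111✓ 0-01✓ 0-11✓ 00-0✓ 00-1✓ 000-✓ 001-✓ 01-1✓ 1-10✓ 1-11✓ 10-1✓ 101-✓ 11-0 111-✓
Round 2: --11 -0-1 -01- 0--1 00-- 1-1-
PIs = {--11, -0-1, -01-, 0--1, 00--, 1-1-, 11-0}
Coverage chart:
  m0: 00-- ←essential
  m1: -0-1,0--1,00--
  m2: -01-,00--
  m3: --11,-0-1,-01-,0--1,00--
  m5: 0--1 ←essential
  m7: --11,0--1
  m9: -0-1 ←essential
  m10: -01-,1-1-
  m11: --11,-0-1,-01-,1-1-
  m12: 11-0 ←essential
  m14: 1-1-,11-0
  m15: --11,1-1-
Essential: -0-1, 0--1, 00--, 11-0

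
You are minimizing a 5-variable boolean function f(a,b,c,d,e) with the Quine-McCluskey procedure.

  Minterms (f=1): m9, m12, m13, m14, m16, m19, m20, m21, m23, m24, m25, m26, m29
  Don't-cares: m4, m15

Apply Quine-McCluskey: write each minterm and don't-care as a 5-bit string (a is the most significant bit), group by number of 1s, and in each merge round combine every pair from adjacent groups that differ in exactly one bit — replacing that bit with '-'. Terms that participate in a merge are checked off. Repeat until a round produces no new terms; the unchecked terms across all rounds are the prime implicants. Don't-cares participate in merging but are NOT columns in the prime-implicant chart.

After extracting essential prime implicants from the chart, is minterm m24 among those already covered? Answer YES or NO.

YES

[col 0] 00100*, 01001*, 01100*, 01101*, 01110*, 01111*, 10000*, 10011*, 10100*, 10101*, 10111*, 11000*, 11001*, 11010*, 11101*
[col 1] -0100, -1001*, -1101*, 0-100, 01-01*, 011-0*, 011-1*, 0110-*, 0111-*, 1-000, 1-101, 10-00, 10-11, 101-1, 1010-, 11-01*, 110-0, 1100-
[col 2] -1-01, 011--
Prime implicants: -0100, -1-01, 0-100, 011--, 1-000, 1-101, 10-00, 10-11, 101-1, 1010-, 110-0, 1100-
PI chart (minterm → PIs covering it):
  9 | -1-01  (sole → essential)
  12 | 0-100,011--
  13 | -1-01,011--
  14 | 011--  (sole → essential)
  16 | 1-000,10-00
  19 | 10-11  (sole → essential)
  20 | -0100,10-00,1010-
  21 | 1-101,101-1,1010-
  23 | 10-11,101-1
  24 | 1-000,110-0,1100-
  25 | -1-01,1100-
  26 | 110-0  (sole → essential)
  29 | -1-01,1-101
Essential prime implicants: -1-01, 011--, 10-11, 110-0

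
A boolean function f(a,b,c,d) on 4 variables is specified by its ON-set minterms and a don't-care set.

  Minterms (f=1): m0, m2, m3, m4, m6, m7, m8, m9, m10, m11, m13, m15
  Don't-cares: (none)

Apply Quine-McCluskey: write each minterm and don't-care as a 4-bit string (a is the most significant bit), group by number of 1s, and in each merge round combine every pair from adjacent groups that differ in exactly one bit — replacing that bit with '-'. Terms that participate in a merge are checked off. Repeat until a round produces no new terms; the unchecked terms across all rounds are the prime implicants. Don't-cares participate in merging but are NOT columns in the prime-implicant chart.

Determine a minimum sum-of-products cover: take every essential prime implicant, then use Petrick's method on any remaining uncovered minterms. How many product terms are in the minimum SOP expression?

[col 0] 0000*, 0010*, 0011*, 0100*, 0110*, 0111*, 1000*, 1001*, 1010*, 1011*, 1101*, 1111*
[col 1] -000*, -010*, -011*, -111*, 0-00*, 0-10*, 0-11*, 00-0*, 001-*, 01-0*, 011-*, 1-01*, 1-11*, 10-0*, 10-1*, 100-*, 101-*, 11-1*
[col 2] --11, -0-0, -01-, 0--0, 0-1-, 1--1, 10--
Prime implicants: --11, -0-0, -01-, 0--0, 0-1-, 1--1, 10--
PI chart (minterm → PIs covering it):
  0 | -0-0,0--0
  2 | -0-0,-01-,0--0,0-1-
  3 | --11,-01-,0-1-
  4 | 0--0  (sole → essential)
  6 | 0--0,0-1-
  7 | --11,0-1-
  8 | -0-0,10--
  9 | 1--1,10--
  10 | -0-0,-01-,10--
  11 | --11,-01-,1--1,10--
  13 | 1--1  (sole → essential)
  15 | --11,1--1
Essential prime implicants: 0--0, 1--1
Petrick residual → --11, -0-0
Minimum SOP uses 4 PIs: cd + b'd' + a'd' + ad

4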